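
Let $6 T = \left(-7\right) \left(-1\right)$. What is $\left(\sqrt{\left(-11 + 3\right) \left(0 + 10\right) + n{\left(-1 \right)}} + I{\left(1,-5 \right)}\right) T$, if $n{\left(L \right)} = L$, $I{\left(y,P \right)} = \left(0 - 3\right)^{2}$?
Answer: $\frac{21}{2} + \frac{21 i}{2} \approx 10.5 + 10.5 i$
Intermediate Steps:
$I{\left(y,P \right)} = 9$ ($I{\left(y,P \right)} = \left(-3\right)^{2} = 9$)
$T = \frac{7}{6}$ ($T = \frac{\left(-7\right) \left(-1\right)}{6} = \frac{1}{6} \cdot 7 = \frac{7}{6} \approx 1.1667$)
$\left(\sqrt{\left(-11 + 3\right) \left(0 + 10\right) + n{\left(-1 \right)}} + I{\left(1,-5 \right)}\right) T = \left(\sqrt{\left(-11 + 3\right) \left(0 + 10\right) - 1} + 9\right) \frac{7}{6} = \left(\sqrt{\left(-8\right) 10 - 1} + 9\right) \frac{7}{6} = \left(\sqrt{-80 - 1} + 9\right) \frac{7}{6} = \left(\sqrt{-81} + 9\right) \frac{7}{6} = \left(9 i + 9\right) \frac{7}{6} = \left(9 + 9 i\right) \frac{7}{6} = \frac{21}{2} + \frac{21 i}{2}$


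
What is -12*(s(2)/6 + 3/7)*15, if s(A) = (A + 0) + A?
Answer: -1380/7 ≈ -197.14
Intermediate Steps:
s(A) = 2*A (s(A) = A + A = 2*A)
-12*(s(2)/6 + 3/7)*15 = -12*((2*2)/6 + 3/7)*15 = -12*(4*(1/6) + 3*(1/7))*15 = -12*(2/3 + 3/7)*15 = -12*23/21*15 = -92/7*15 = -1380/7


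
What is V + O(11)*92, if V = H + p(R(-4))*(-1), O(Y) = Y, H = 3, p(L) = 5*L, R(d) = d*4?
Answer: 1095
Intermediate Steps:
R(d) = 4*d
V = 83 (V = 3 + (5*(4*(-4)))*(-1) = 3 + (5*(-16))*(-1) = 3 - 80*(-1) = 3 + 80 = 83)
V + O(11)*92 = 83 + 11*92 = 83 + 1012 = 1095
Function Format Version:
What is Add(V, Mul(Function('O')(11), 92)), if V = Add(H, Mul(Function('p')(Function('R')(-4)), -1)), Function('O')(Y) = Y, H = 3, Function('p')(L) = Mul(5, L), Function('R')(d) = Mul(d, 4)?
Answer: 1095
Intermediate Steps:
Function('R')(d) = Mul(4, d)
V = 83 (V = Add(3, Mul(Mul(5, Mul(4, -4)), -1)) = Add(3, Mul(Mul(5, -16), -1)) = Add(3, Mul(-80, -1)) = Add(3, 80) = 83)
Add(V, Mul(Function('O')(11), 92)) = Add(83, Mul(11, 92)) = Add(83, 1012) = 1095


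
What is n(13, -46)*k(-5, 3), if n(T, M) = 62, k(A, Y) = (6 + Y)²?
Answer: 5022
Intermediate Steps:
n(13, -46)*k(-5, 3) = 62*(6 + 3)² = 62*9² = 62*81 = 5022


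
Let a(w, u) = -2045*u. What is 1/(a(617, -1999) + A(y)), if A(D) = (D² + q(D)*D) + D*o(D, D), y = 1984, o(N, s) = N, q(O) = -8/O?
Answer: 1/11960459 ≈ 8.3609e-8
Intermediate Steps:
A(D) = -8 + 2*D² (A(D) = (D² + (-8/D)*D) + D*D = (D² - 8) + D² = (-8 + D²) + D² = -8 + 2*D²)
1/(a(617, -1999) + A(y)) = 1/(-2045*(-1999) + (-8 + 2*1984²)) = 1/(4087955 + (-8 + 2*3936256)) = 1/(4087955 + (-8 + 7872512)) = 1/(4087955 + 7872504) = 1/11960459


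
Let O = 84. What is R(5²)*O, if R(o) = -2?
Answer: -168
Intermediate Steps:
R(5²)*O = -2*84 = -168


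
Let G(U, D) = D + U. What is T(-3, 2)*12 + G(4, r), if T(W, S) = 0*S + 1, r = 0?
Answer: 16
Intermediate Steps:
T(W, S) = 1 (T(W, S) = 0 + 1 = 1)
T(-3, 2)*12 + G(4, r) = 1*12 + (0 + 4) = 12 + 4 = 16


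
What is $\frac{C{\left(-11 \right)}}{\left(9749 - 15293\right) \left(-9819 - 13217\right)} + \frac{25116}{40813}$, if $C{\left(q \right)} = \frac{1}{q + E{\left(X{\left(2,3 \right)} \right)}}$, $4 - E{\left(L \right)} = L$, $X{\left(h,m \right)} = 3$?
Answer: $\frac{32076041396627}{52122928777920} \approx 0.61539$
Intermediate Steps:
$E{\left(L \right)} = 4 - L$
$C{\left(q \right)} = \frac{1}{1 + q}$ ($C{\left(q \right)} = \frac{1}{q + \left(4 - 3\right)} = \frac{1}{q + 1} = \frac{1}{1 + q}$)
$\frac{C{\left(-11 \right)}}{\left(9749 - 15293\right) \left(-9819 - 13217\right)} + \frac{25116}{40813} = \frac{1}{\left(1 - 11\right) \left(9749 - 15293\right) \left(-9819 - 13217\right)} + \frac{25116}{40813} = \frac{1}{\left(-10\right) \left(\left(-5544\right) \left(-23036\right)\right)} + 25116 \cdot \frac{1}{40813} = - \frac{1}{10 \cdot 127711584} + \frac{25116}{40813} = \left(- \frac{1}{10}\right) \frac{1}{127711584} + \frac{25116}{40813} = - \frac{1}{1277115840} + \frac{25116}{40813} = \frac{32076041396627}{52122928777920}$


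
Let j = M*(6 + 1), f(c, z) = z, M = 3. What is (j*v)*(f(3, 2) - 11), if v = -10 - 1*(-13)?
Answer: -567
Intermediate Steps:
j = 21 (j = 3*(6 + 1) = 3*7 = 21)
v = 3 (v = -10 + 13 = 3)
(j*v)*(f(3, 2) - 11) = (21*3)*(2 - 11) = 63*(-9) = -567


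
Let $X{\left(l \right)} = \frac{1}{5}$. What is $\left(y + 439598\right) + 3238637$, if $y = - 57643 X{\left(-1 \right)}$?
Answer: $\frac{18333532}{5} \approx 3.6667 \cdot 10^{6}$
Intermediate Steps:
$X{\left(l \right)} = \frac{1}{5}$
$y = - \frac{57643}{5}$ ($y = \left(-57643\right) \frac{1}{5} = - \frac{57643}{5} \approx -11529.0$)
$\left(y + 439598\right) + 3238637 = \left(- \frac{57643}{5} + 439598\right) + 3238637 = \frac{2140347}{5} + 3238637 = \frac{18333532}{5}$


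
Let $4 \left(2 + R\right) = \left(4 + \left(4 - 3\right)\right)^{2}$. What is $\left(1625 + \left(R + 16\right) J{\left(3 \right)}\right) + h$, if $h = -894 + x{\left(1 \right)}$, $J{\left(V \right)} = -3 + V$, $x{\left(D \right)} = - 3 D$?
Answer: $728$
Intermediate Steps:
$h = -897$ ($h = -894 - 3 = -897$)
$R = \frac{17}{4}$ ($R = -2 + \frac{\left(4 + \left(4 - 3\right)\right)^{2}}{4} = -2 + \frac{\left(4 + 1\right)^{2}}{4} = -2 + \frac{5^{2}}{4} = -2 + \frac{1}{4} \cdot 25 = -2 + \frac{25}{4} = \frac{17}{4} \approx 4.25$)
$\left(1625 + \left(R + 16\right) J{\left(3 \right)}\right) + h = \left(1625 + \left(\frac{17}{4} + 16\right) \left(-3 + 3\right)\right) - 897 = \left(1625 + \frac{81}{4} \cdot 0\right) - 897 = \left(1625 + 0\right) - 897 = 1625 - 897 = 728$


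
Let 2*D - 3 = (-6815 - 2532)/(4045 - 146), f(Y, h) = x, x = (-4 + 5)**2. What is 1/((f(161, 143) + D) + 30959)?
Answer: 3899/120714215 ≈ 3.2299e-5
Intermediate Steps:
x = 1 (x = 1**2 = 1)
f(Y, h) = 1
D = 1175/3899 (D = 3/2 + ((-6815 - 2532)/(4045 - 146))/2 = 3/2 + (-9347/3899)/2 = 3/2 + (-9347*1/3899)/2 = 3/2 + (1/2)*(-9347/3899) = 3/2 - 9347/7798 = 1175/3899 ≈ 0.30136)
1/((f(161, 143) + D) + 30959) = 1/((1 + 1175/3899) + 30959) = 1/(5074/3899 + 30959) = 1/(120714215/3899) = 3899/120714215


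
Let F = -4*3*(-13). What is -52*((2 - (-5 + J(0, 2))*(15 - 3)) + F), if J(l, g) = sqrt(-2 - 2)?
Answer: -11336 + 1248*I ≈ -11336.0 + 1248.0*I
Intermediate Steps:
J(l, g) = 2*I (J(l, g) = sqrt(-4) = 2*I)
F = 156 (F = -12*(-13) = 156)
-52*((2 - (-5 + J(0, 2))*(15 - 3)) + F) = -52*((2 - (-5 + 2*I)*(15 - 3)) + 156) = -52*((2 - (-5 + 2*I)*12) + 156) = -52*((2 - (-60 + 24*I)) + 156) = -52*((2 + (60 - 24*I)) + 156) = -52*((62 - 24*I) + 156) = -52*(218 - 24*I) = -11336 + 1248*I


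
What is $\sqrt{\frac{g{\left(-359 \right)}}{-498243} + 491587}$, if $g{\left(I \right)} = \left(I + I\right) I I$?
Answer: $\frac{\sqrt{122080654886424357}}{498243} \approx 701.26$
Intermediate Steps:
$g{\left(I \right)} = 2 I^{3}$ ($g{\left(I \right)} = 2 I I I = 2 I^{2} I = 2 I^{3}$)
$\sqrt{\frac{g{\left(-359 \right)}}{-498243} + 491587} = \sqrt{\frac{2 \left(-359\right)^{3}}{-498243} + 491587} = \sqrt{2 \left(-46268279\right) \left(- \frac{1}{498243}\right) + 491587} = \sqrt{\left(-92536558\right) \left(- \frac{1}{498243}\right) + 491587} = \sqrt{\frac{92536558}{498243} + 491587} = \sqrt{\frac{245022318199}{498243}} = \frac{\sqrt{122080654886424357}}{498243}$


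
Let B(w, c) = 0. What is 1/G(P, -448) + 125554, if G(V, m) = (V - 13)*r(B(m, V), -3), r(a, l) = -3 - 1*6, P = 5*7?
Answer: 24859691/198 ≈ 1.2555e+5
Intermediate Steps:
P = 35
r(a, l) = -9 (r(a, l) = -3 - 6 = -9)
G(V, m) = 117 - 9*V (G(V, m) = (V - 13)*(-9) = (-13 + V)*(-9) = 117 - 9*V)
1/G(P, -448) + 125554 = 1/(117 - 9*35) + 125554 = 1/(117 - 315) + 125554 = 1/(-198) + 125554 = -1/198 + 125554 = 24859691/198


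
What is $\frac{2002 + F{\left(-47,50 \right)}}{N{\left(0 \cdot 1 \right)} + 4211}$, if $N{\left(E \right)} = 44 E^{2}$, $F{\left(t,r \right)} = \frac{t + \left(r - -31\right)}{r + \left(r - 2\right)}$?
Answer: $\frac{98115}{206339} \approx 0.4755$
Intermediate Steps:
$F{\left(t,r \right)} = \frac{31 + r + t}{-2 + 2 r}$ ($F{\left(t,r \right)} = \frac{t + \left(r + 31\right)}{r + \left(r - 2\right)} = \frac{t + \left(31 + r\right)}{r + \left(-2 + r\right)} = \frac{31 + r + t}{-2 + 2 r}$)
$\frac{2002 + F{\left(-47,50 \right)}}{N{\left(0 \cdot 1 \right)} + 4211} = \frac{2002 + \frac{31 + 50 - 47}{2 \left(-1 + 50\right)}}{44 \left(0 \cdot 1\right)^{2} + 4211} = \frac{2002 + \frac{1}{2} \cdot \frac{1}{49} \cdot 34}{44 \cdot 0^{2} + 4211} = \frac{2002 + \frac{1}{2} \cdot \frac{1}{49} \cdot 34}{44 \cdot 0 + 4211} = \frac{2002 + \frac{17}{49}}{0 + 4211} = \frac{98115}{49 \cdot 4211} = \frac{98115}{49} \cdot \frac{1}{4211} = \frac{98115}{206339}$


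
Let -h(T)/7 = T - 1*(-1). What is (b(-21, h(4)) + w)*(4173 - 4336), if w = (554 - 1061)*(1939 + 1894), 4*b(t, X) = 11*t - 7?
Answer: 633545303/2 ≈ 3.1677e+8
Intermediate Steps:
h(T) = -7 - 7*T (h(T) = -7*(T - 1*(-1)) = -7*(T + 1) = -7*(1 + T) = -7 - 7*T)
b(t, X) = -7/4 + 11*t/4 (b(t, X) = (11*t - 7)/4 = (-7 + 11*t)/4 = -7/4 + 11*t/4)
w = -1943331 (w = -507*3833 = -1943331)
(b(-21, h(4)) + w)*(4173 - 4336) = ((-7/4 + (11/4)*(-21)) - 1943331)*(4173 - 4336) = ((-7/4 - 231/4) - 1943331)*(-163) = (-119/2 - 1943331)*(-163) = -3886781/2*(-163) = 633545303/2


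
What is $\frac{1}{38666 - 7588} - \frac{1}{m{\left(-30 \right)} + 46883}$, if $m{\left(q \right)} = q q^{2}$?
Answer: $- \frac{11195}{617923874} \approx -1.8117 \cdot 10^{-5}$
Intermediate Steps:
$m{\left(q \right)} = q^{3}$
$\frac{1}{38666 - 7588} - \frac{1}{m{\left(-30 \right)} + 46883} = \frac{1}{38666 - 7588} - \frac{1}{\left(-30\right)^{3} + 46883} = \frac{1}{31078} - \frac{1}{-27000 + 46883} = \frac{1}{31078} - \frac{1}{19883} = - \frac{11195}{617923874}$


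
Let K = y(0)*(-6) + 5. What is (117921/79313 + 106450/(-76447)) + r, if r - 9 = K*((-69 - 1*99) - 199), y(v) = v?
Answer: -11070906065649/6063240911 ≈ -1825.9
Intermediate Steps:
K = 5 (K = 0*(-6) + 5 = 0 + 5 = 5)
r = -1826 (r = 9 + 5*((-69 - 1*99) - 199) = 9 + 5*((-69 - 99) - 199) = 9 + 5*(-168 - 199) = 9 + 5*(-367) = 9 - 1835 = -1826)
(117921/79313 + 106450/(-76447)) + r = (117921/79313 + 106450/(-76447)) - 1826 = (117921*(1/79313) + 106450*(-1/76447)) - 1826 = (117921/79313 - 106450/76447) - 1826 = 571837837/6063240911 - 1826 = -11070906065649/6063240911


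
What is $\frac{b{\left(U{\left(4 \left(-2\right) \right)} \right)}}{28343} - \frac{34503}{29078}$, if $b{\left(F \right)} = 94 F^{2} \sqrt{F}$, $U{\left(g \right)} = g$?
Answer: $- \frac{159}{134} + \frac{12032 i \sqrt{2}}{28343} \approx -1.1866 + 0.60035 i$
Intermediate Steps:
$b{\left(F \right)} = 94 F^{\frac{5}{2}}$
$\frac{b{\left(U{\left(4 \left(-2\right) \right)} \right)}}{28343} - \frac{34503}{29078} = \frac{94 \left(4 \left(-2\right)\right)^{\frac{5}{2}}}{28343} - \frac{34503}{29078} = 94 \left(-8\right)^{\frac{5}{2}} \cdot \frac{1}{28343} - \frac{159}{134} = 94 \cdot 128 i \sqrt{2} \cdot \frac{1}{28343} - \frac{159}{134} = 12032 i \sqrt{2} \cdot \frac{1}{28343} - \frac{159}{134} = \frac{12032 i \sqrt{2}}{28343} - \frac{159}{134} = - \frac{159}{134} + \frac{12032 i \sqrt{2}}{28343}$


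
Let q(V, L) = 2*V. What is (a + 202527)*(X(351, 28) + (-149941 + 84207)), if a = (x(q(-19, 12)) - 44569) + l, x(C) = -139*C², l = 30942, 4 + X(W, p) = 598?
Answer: 769694240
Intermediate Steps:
X(W, p) = 594 (X(W, p) = -4 + 598 = 594)
a = -214343 (a = (-139*(2*(-19))² - 44569) + 30942 = (-139*(-38)² - 44569) + 30942 = (-139*1444 - 44569) + 30942 = (-200716 - 44569) + 30942 = -245285 + 30942 = -214343)
(a + 202527)*(X(351, 28) + (-149941 + 84207)) = (-214343 + 202527)*(594 + (-149941 + 84207)) = -11816*(594 - 65734) = -11816*(-65140) = 769694240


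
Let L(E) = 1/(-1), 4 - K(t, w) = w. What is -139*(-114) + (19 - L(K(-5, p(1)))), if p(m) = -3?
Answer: 15866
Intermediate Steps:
K(t, w) = 4 - w
L(E) = -1
-139*(-114) + (19 - L(K(-5, p(1)))) = -139*(-114) + (19 - 1*(-1)) = 15846 + (19 + 1) = 15846 + 20 = 15866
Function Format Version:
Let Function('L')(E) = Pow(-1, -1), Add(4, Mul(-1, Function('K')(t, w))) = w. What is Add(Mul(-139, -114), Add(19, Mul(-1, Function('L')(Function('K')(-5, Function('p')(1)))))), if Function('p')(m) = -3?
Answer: 15866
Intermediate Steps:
Function('K')(t, w) = Add(4, Mul(-1, w))
Function('L')(E) = -1
Add(Mul(-139, -114), Add(19, Mul(-1, Function('L')(Function('K')(-5, Function('p')(1)))))) = Add(Mul(-139, -114), Add(19, Mul(-1, -1))) = Add(15846, Add(19, 1)) = Add(15846, 20) = 15866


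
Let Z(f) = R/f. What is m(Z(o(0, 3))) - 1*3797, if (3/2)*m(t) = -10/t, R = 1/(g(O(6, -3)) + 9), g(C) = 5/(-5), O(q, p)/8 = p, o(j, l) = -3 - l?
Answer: -3477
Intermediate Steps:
O(q, p) = 8*p
g(C) = -1 (g(C) = 5*(-⅕) = -1)
R = ⅛ (R = 1/(-1 + 9) = 1/8 = ⅛ ≈ 0.12500)
Z(f) = 1/(8*f)
m(t) = -20/(3*t) (m(t) = 2*(-10/t)/3 = -20/(3*t))
m(Z(o(0, 3))) - 1*3797 = -20/(3*(1/(8*(-3 - 1*3)))) - 1*3797 = -20/(3*(1/(8*(-3 - 3)))) - 3797 = -20/(3*((⅛)/(-6))) - 3797 = -20/(3*((⅛)*(-⅙))) - 3797 = -20/(3*(-1/48)) - 3797 = -20/3*(-48) - 3797 = 320 - 3797 = -3477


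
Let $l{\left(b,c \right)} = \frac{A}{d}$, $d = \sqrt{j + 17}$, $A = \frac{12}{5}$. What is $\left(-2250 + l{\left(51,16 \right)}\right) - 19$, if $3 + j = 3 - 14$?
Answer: $-2269 + \frac{4 \sqrt{3}}{5} \approx -2267.6$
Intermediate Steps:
$j = -14$ ($j = -3 + \left(3 - 14\right) = -3 - 11 = -14$)
$A = \frac{12}{5}$ ($A = 12 \cdot \frac{1}{5} = \frac{12}{5} \approx 2.4$)
$d = \sqrt{3}$ ($d = \sqrt{-14 + 17} = \sqrt{3} \approx 1.732$)
$l{\left(b,c \right)} = \frac{4 \sqrt{3}}{5}$ ($l{\left(b,c \right)} = \frac{12}{5 \sqrt{3}} = \frac{12 \frac{\sqrt{3}}{3}}{5} = \frac{4 \sqrt{3}}{5}$)
$\left(-2250 + l{\left(51,16 \right)}\right) - 19 = \left(-2250 + \frac{4 \sqrt{3}}{5}\right) - 19 = -2269 + \frac{4 \sqrt{3}}{5}$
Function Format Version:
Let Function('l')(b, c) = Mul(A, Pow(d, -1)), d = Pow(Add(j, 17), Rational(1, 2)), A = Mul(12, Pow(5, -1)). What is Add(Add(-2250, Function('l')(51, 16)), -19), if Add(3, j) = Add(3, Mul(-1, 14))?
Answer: Add(-2269, Mul(Rational(4, 5), Pow(3, Rational(1, 2)))) ≈ -2267.6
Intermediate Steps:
j = -14 (j = Add(-3, Add(3, Mul(-1, 14))) = Add(-3, Add(3, -14)) = Add(-3, -11) = -14)
A = Rational(12, 5) (A = Mul(12, Rational(1, 5)) = Rational(12, 5) ≈ 2.4000)
d = Pow(3, Rational(1, 2)) (d = Pow(Add(-14, 17), Rational(1, 2)) = Pow(3, Rational(1, 2)) ≈ 1.7320)
Function('l')(b, c) = Mul(Rational(4, 5), Pow(3, Rational(1, 2))) (Function('l')(b, c) = Mul(Rational(12, 5), Pow(Pow(3, Rational(1, 2)), -1)) = Mul(Rational(12, 5), Mul(Rational(1, 3), Pow(3, Rational(1, 2)))) = Mul(Rational(4, 5), Pow(3, Rational(1, 2))))
Add(Add(-2250, Function('l')(51, 16)), -19) = Add(Add(-2250, Mul(Rational(4, 5), Pow(3, Rational(1, 2)))), -19) = Add(-2269, Mul(Rational(4, 5), Pow(3, Rational(1, 2))))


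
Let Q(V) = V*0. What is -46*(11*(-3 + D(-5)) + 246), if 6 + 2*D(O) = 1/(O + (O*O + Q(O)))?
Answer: -165853/20 ≈ -8292.7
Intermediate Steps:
Q(V) = 0
D(O) = -3 + 1/(2*(O + O**2)) (D(O) = -3 + 1/(2*(O + (O*O + 0))) = -3 + 1/(2*(O + (O**2 + 0))) = -3 + 1/(2*(O + O**2)))
-46*(11*(-3 + D(-5)) + 246) = -46*(11*(-3 + (1/2)*(1 - 6*(-5) - 6*(-5)**2)/(-5*(1 - 5))) + 246) = -46*(11*(-3 + (1/2)*(-1/5)*(1 + 30 - 6*25)/(-4)) + 246) = -46*(11*(-3 + (1/2)*(-1/5)*(-1/4)*(1 + 30 - 150)) + 246) = -46*(11*(-3 + (1/2)*(-1/5)*(-1/4)*(-119)) + 246) = -46*(11*(-3 - 119/40) + 246) = -46*(11*(-239/40) + 246) = -46*(-2629/40 + 246) = -46*7211/40 = -165853/20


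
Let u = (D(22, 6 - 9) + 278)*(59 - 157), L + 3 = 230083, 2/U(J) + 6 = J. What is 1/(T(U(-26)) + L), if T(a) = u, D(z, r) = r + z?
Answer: 1/200974 ≈ 4.9758e-6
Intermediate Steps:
U(J) = 2/(-6 + J)
L = 230080 (L = -3 + 230083 = 230080)
u = -29106 (u = (((6 - 9) + 22) + 278)*(59 - 157) = ((-3 + 22) + 278)*(-98) = (19 + 278)*(-98) = 297*(-98) = -29106)
T(a) = -29106
1/(T(U(-26)) + L) = 1/(-29106 + 230080) = 1/200974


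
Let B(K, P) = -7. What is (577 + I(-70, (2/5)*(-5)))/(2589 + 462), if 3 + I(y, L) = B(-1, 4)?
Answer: 21/113 ≈ 0.18584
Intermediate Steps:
I(y, L) = -10 (I(y, L) = -3 - 7 = -10)
(577 + I(-70, (2/5)*(-5)))/(2589 + 462) = (577 - 10)/(2589 + 462) = 567/3051 = 567*(1/3051) = 21/113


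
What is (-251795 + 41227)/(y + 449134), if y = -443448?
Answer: -105284/2843 ≈ -37.033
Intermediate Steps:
(-251795 + 41227)/(y + 449134) = (-251795 + 41227)/(-443448 + 449134) = -210568/5686 = -210568*1/5686 = -105284/2843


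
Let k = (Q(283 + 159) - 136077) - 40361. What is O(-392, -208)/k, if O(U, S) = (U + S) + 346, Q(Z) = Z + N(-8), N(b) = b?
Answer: 127/88002 ≈ 0.0014431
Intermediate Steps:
Q(Z) = -8 + Z (Q(Z) = Z - 8 = -8 + Z)
O(U, S) = 346 + S + U (O(U, S) = (S + U) + 346 = 346 + S + U)
k = -176004 (k = ((-8 + (283 + 159)) - 136077) - 40361 = ((-8 + 442) - 136077) - 40361 = (434 - 136077) - 40361 = -135643 - 40361 = -176004)
O(-392, -208)/k = (346 - 208 - 392)/(-176004) = -254*(-1/176004) = 127/88002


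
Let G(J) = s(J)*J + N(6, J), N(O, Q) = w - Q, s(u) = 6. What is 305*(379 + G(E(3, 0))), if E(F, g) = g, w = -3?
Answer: 114680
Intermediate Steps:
N(O, Q) = -3 - Q
G(J) = -3 + 5*J (G(J) = 6*J + (-3 - J) = -3 + 5*J)
305*(379 + G(E(3, 0))) = 305*(379 + (-3 + 5*0)) = 305*(379 + (-3 + 0)) = 305*(379 - 3) = 305*376 = 114680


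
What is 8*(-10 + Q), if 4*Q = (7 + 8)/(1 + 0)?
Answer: -50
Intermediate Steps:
Q = 15/4 (Q = ((7 + 8)/(1 + 0))/4 = (15/1)/4 = (15*1)/4 = (¼)*15 = 15/4 ≈ 3.7500)
8*(-10 + Q) = 8*(-10 + 15/4) = 8*(-25/4) = -50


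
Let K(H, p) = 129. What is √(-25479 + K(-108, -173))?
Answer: 65*I*√6 ≈ 159.22*I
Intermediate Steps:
√(-25479 + K(-108, -173)) = √(-25479 + 129) = √(-25350) = 65*I*√6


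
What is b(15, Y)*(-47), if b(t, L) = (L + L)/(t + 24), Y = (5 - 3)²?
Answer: -376/39 ≈ -9.6410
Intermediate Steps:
Y = 4 (Y = 2² = 4)
b(t, L) = 2*L/(24 + t) (b(t, L) = (2*L)/(24 + t) = 2*L/(24 + t))
b(15, Y)*(-47) = (2*4/(24 + 15))*(-47) = (2*4/39)*(-47) = (2*4*(1/39))*(-47) = (8/39)*(-47) = -376/39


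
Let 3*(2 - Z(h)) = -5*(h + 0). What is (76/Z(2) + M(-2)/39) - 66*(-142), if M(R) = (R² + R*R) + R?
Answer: 488093/52 ≈ 9386.4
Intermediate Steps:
Z(h) = 2 + 5*h/3 (Z(h) = 2 - (-5)*(h + 0)/3 = 2 - (-5)*h/3 = 2 + 5*h/3)
M(R) = R + 2*R² (M(R) = (R² + R²) + R = 2*R² + R = R + 2*R²)
(76/Z(2) + M(-2)/39) - 66*(-142) = (76/(2 + (5/3)*2) - 2*(1 + 2*(-2))/39) - 66*(-142) = (76/(2 + 10/3) - 2*(1 - 4)*(1/39)) + 9372 = (76/(16/3) - 2*(-3)*(1/39)) + 9372 = (76*(3/16) + 6*(1/39)) + 9372 = (57/4 + 2/13) + 9372 = 749/52 + 9372 = 488093/52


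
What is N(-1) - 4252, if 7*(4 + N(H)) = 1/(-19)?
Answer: -566049/133 ≈ -4256.0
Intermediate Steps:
N(H) = -533/133 (N(H) = -4 + (⅐)/(-19) = -4 + (⅐)*(-1/19) = -4 - 1/133 = -533/133)
N(-1) - 4252 = -533/133 - 4252 = -566049/133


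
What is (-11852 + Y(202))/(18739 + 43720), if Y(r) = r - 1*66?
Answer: -11716/62459 ≈ -0.18758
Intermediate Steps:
Y(r) = -66 + r (Y(r) = r - 66 = -66 + r)
(-11852 + Y(202))/(18739 + 43720) = (-11852 + (-66 + 202))/(18739 + 43720) = (-11852 + 136)/62459 = -11716*1/62459 = -11716/62459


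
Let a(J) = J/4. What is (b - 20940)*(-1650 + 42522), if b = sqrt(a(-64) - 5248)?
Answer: -855859680 + 163488*I*sqrt(329) ≈ -8.5586e+8 + 2.9654e+6*I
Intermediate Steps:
a(J) = J/4 (a(J) = J*(1/4) = J/4)
b = 4*I*sqrt(329) (b = sqrt((1/4)*(-64) - 5248) = sqrt(-16 - 5248) = sqrt(-5264) = 4*I*sqrt(329) ≈ 72.553*I)
(b - 20940)*(-1650 + 42522) = (4*I*sqrt(329) - 20940)*(-1650 + 42522) = (-20940 + 4*I*sqrt(329))*40872 = -855859680 + 163488*I*sqrt(329)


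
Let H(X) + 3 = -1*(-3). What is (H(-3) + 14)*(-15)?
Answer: -210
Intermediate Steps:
H(X) = 0 (H(X) = -3 - 1*(-3) = -3 + 3 = 0)
(H(-3) + 14)*(-15) = (0 + 14)*(-15) = 14*(-15) = -210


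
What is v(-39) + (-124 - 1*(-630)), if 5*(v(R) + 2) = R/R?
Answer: 2521/5 ≈ 504.20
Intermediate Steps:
v(R) = -9/5 (v(R) = -2 + (R/R)/5 = -2 + (⅕)*1 = -2 + ⅕ = -9/5)
v(-39) + (-124 - 1*(-630)) = -9/5 + (-124 - 1*(-630)) = -9/5 + (-124 + 630) = -9/5 + 506 = 2521/5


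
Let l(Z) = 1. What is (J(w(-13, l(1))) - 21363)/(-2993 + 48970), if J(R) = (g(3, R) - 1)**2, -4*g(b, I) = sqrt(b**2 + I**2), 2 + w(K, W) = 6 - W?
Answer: -170887/367816 + 3*sqrt(2)/91954 ≈ -0.46455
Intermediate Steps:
w(K, W) = 4 - W (w(K, W) = -2 + (6 - W) = 4 - W)
g(b, I) = -sqrt(I**2 + b**2)/4 (g(b, I) = -sqrt(b**2 + I**2)/4 = -sqrt(I**2 + b**2)/4)
J(R) = (-1 - sqrt(9 + R**2)/4)**2 (J(R) = (-sqrt(R**2 + 3**2)/4 - 1)**2 = (-sqrt(R**2 + 9)/4 - 1)**2 = (-sqrt(9 + R**2)/4 - 1)**2 = (-1 - sqrt(9 + R**2)/4)**2)
(J(w(-13, l(1))) - 21363)/(-2993 + 48970) = ((4 + sqrt(9 + (4 - 1*1)**2))**2/16 - 21363)/(-2993 + 48970) = ((4 + sqrt(9 + (4 - 1)**2))**2/16 - 21363)/45977 = ((4 + sqrt(9 + 3**2))**2/16 - 21363)*(1/45977) = ((4 + sqrt(9 + 9))**2/16 - 21363)*(1/45977) = ((4 + sqrt(18))**2/16 - 21363)*(1/45977) = ((4 + 3*sqrt(2))**2/16 - 21363)*(1/45977) = (-21363 + (4 + 3*sqrt(2))**2/16)*(1/45977) = -21363/45977 + (4 + 3*sqrt(2))**2/735632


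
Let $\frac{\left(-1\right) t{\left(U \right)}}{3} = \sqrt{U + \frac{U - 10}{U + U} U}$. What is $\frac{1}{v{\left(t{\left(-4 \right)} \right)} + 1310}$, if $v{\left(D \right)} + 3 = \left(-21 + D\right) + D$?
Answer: $\frac{643}{827096} + \frac{3 i \sqrt{11}}{827096} \approx 0.00077742 + 1.203 \cdot 10^{-5} i$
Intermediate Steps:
$t{\left(U \right)} = - 3 \sqrt{-5 + \frac{3 U}{2}}$ ($t{\left(U \right)} = - 3 \sqrt{U + \frac{U - 10}{U + U} U} = - 3 \sqrt{U + \frac{-10 + U}{2 U} U} = - 3 \sqrt{U + \left(-5 + \frac{U}{2}\right)} = - 3 \sqrt{-5 + \frac{3 U}{2}}$)
$v{\left(D \right)} = -24 + 2 D$ ($v{\left(D \right)} = -3 + \left(\left(-21 + D\right) + D\right) = -3 + \left(-21 + 2 D\right) = -24 + 2 D$)
$\frac{1}{v{\left(t{\left(-4 \right)} \right)} + 1310} = \frac{1}{\left(-24 + 2 \left(- \frac{3 \sqrt{-20 + 6 \left(-4\right)}}{2}\right)\right) + 1310} = \frac{1}{\left(-24 + 2 \left(- \frac{3 \sqrt{-20 - 24}}{2}\right)\right) + 1310} = \frac{1}{\left(-24 + 2 \left(- \frac{3 \sqrt{-44}}{2}\right)\right) + 1310} = \frac{1}{\left(-24 + 2 \left(- \frac{3 \cdot 2 i \sqrt{11}}{2}\right)\right) + 1310} = \frac{1}{\left(-24 + 2 \left(- 3 i \sqrt{11}\right)\right) + 1310} = \frac{1}{\left(-24 - 6 i \sqrt{11}\right) + 1310} = \frac{1}{1286 - 6 i \sqrt{11}}$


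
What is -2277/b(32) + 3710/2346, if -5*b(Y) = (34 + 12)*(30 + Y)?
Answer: 810655/145452 ≈ 5.5733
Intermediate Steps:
b(Y) = -276 - 46*Y/5 (b(Y) = -(34 + 12)*(30 + Y)/5 = -46*(30 + Y)/5 = -(1380 + 46*Y)/5 = -276 - 46*Y/5)
-2277/b(32) + 3710/2346 = -2277/(-276 - 46/5*32) + 3710/2346 = -2277/(-276 - 1472/5) + 3710*(1/2346) = -2277/(-2852/5) + 1855/1173 = -2277*(-5/2852) + 1855/1173 = 495/124 + 1855/1173 = 810655/145452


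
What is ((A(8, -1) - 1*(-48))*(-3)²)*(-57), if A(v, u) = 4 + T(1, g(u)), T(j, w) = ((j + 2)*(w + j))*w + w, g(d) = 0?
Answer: -26676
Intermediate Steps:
T(j, w) = w + w*(2 + j)*(j + w) (T(j, w) = ((2 + j)*(j + w))*w + w = w*(2 + j)*(j + w) + w = w + w*(2 + j)*(j + w))
A(v, u) = 4 (A(v, u) = 4 + 0*(1 + 1² + 2*1 + 2*0 + 1*0) = 4 + 0*(1 + 1 + 2 + 0 + 0) = 4 + 0*4 = 4 + 0 = 4)
((A(8, -1) - 1*(-48))*(-3)²)*(-57) = ((4 - 1*(-48))*(-3)²)*(-57) = ((4 + 48)*9)*(-57) = (52*9)*(-57) = 468*(-57) = -26676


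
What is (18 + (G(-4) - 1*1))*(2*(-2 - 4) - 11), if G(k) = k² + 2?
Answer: -805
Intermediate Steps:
G(k) = 2 + k²
(18 + (G(-4) - 1*1))*(2*(-2 - 4) - 11) = (18 + ((2 + (-4)²) - 1*1))*(2*(-2 - 4) - 11) = (18 + ((2 + 16) - 1))*(2*(-6) - 11) = (18 + (18 - 1))*(-12 - 11) = (18 + 17)*(-23) = 35*(-23) = -805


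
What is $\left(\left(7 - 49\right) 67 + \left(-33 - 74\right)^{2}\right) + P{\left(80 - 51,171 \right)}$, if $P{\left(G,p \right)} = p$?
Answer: $8806$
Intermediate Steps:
$\left(\left(7 - 49\right) 67 + \left(-33 - 74\right)^{2}\right) + P{\left(80 - 51,171 \right)} = \left(\left(7 - 49\right) 67 + \left(-33 - 74\right)^{2}\right) + 171 = \left(\left(-42\right) 67 + \left(-107\right)^{2}\right) + 171 = \left(-2814 + 11449\right) + 171 = 8635 + 171 = 8806$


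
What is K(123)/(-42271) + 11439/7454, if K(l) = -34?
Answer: 483791405/315088034 ≈ 1.5354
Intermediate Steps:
K(123)/(-42271) + 11439/7454 = -34/(-42271) + 11439/7454 = -34*(-1/42271) + 11439*(1/7454) = 34/42271 + 11439/7454 = 483791405/315088034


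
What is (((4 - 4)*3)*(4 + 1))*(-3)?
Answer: 0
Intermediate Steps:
(((4 - 4)*3)*(4 + 1))*(-3) = ((0*3)*5)*(-3) = (0*5)*(-3) = 0*(-3) = 0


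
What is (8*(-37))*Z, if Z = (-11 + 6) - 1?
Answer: 1776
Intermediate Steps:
Z = -6 (Z = -5 - 1 = -6)
(8*(-37))*Z = (8*(-37))*(-6) = -296*(-6) = 1776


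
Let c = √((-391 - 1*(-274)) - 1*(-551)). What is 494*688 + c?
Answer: 339872 + √434 ≈ 3.3989e+5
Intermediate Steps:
c = √434 (c = √((-391 + 274) + 551) = √(-117 + 551) = √434 ≈ 20.833)
494*688 + c = 494*688 + √434 = 339872 + √434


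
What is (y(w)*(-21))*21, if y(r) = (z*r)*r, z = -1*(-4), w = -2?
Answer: -7056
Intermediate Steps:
z = 4
y(r) = 4*r**2 (y(r) = (4*r)*r = 4*r**2)
(y(w)*(-21))*21 = ((4*(-2)**2)*(-21))*21 = ((4*4)*(-21))*21 = (16*(-21))*21 = -336*21 = -7056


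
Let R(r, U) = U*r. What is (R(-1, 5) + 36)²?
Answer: 961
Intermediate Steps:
(R(-1, 5) + 36)² = (5*(-1) + 36)² = (-5 + 36)² = 31² = 961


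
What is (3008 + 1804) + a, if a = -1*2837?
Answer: 1975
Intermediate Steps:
a = -2837
(3008 + 1804) + a = (3008 + 1804) - 2837 = 4812 - 2837 = 1975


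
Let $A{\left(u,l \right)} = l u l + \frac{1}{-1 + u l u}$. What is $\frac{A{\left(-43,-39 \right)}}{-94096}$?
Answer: $\frac{4716341137}{6785450752} \approx 0.69507$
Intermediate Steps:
$A{\left(u,l \right)} = \frac{1}{-1 + l u^{2}} + u l^{2}$ ($A{\left(u,l \right)} = u l^{2} + \frac{1}{-1 + l u u} = u l^{2} + \frac{1}{-1 + l u^{2}} = \frac{1}{-1 + l u^{2}} + u l^{2}$)
$\frac{A{\left(-43,-39 \right)}}{-94096} = \frac{\frac{1}{-1 - 39 \left(-43\right)^{2}} \left(1 + \left(-39\right)^{3} \left(-43\right)^{3} - - 43 \left(-39\right)^{2}\right)}{-94096} = \frac{1 - -4716275733 - \left(-43\right) 1521}{-1 - 72111} \left(- \frac{1}{94096}\right) = \frac{1 + 4716275733 + 65403}{-1 - 72111} \left(- \frac{1}{94096}\right) = \frac{1}{-72112} \cdot 4716341137 \left(- \frac{1}{94096}\right) = \left(- \frac{1}{72112}\right) 4716341137 \left(- \frac{1}{94096}\right) = \left(- \frac{4716341137}{72112}\right) \left(- \frac{1}{94096}\right) = \frac{4716341137}{6785450752}$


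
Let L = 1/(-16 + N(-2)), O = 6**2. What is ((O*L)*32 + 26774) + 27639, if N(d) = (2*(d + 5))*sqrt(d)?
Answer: 2228629/41 - 864*I*sqrt(2)/41 ≈ 54357.0 - 29.802*I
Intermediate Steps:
N(d) = sqrt(d)*(10 + 2*d) (N(d) = (2*(5 + d))*sqrt(d) = (10 + 2*d)*sqrt(d) = sqrt(d)*(10 + 2*d))
O = 36
L = 1/(-16 + 6*I*sqrt(2)) (L = 1/(-16 + 2*sqrt(-2)*(5 - 2)) = 1/(-16 + 2*(I*sqrt(2))*3) = 1/(-16 + 6*I*sqrt(2)) ≈ -0.048781 - 0.02587*I)
((O*L)*32 + 26774) + 27639 = ((36*(-2/41 - 3*I*sqrt(2)/164))*32 + 26774) + 27639 = ((-72/41 - 27*I*sqrt(2)/41)*32 + 26774) + 27639 = ((-2304/41 - 864*I*sqrt(2)/41) + 26774) + 27639 = (1095430/41 - 864*I*sqrt(2)/41) + 27639 = 2228629/41 - 864*I*sqrt(2)/41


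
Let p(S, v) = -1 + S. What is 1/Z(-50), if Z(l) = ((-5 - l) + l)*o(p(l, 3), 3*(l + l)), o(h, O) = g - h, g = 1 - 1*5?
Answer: -1/235 ≈ -0.0042553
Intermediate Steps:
g = -4 (g = 1 - 5 = -4)
o(h, O) = -4 - h
Z(l) = 15 + 5*l (Z(l) = ((-5 - l) + l)*(-4 - (-1 + l)) = -5*(-4 + (1 - l)) = -5*(-3 - l) = 15 + 5*l)
1/Z(-50) = 1/(15 + 5*(-50)) = 1/(15 - 250) = 1/(-235) = -1/235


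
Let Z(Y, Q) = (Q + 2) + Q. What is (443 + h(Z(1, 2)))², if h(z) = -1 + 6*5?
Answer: 222784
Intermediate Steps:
Z(Y, Q) = 2 + 2*Q (Z(Y, Q) = (2 + Q) + Q = 2 + 2*Q)
h(z) = 29 (h(z) = -1 + 30 = 29)
(443 + h(Z(1, 2)))² = (443 + 29)² = 472² = 222784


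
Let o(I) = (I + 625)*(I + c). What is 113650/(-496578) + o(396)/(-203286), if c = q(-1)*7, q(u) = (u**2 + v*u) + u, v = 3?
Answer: -35538459275/16824559218 ≈ -2.1123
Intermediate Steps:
q(u) = u**2 + 4*u (q(u) = (u**2 + 3*u) + u = u**2 + 4*u)
c = -21 (c = -(4 - 1)*7 = -1*3*7 = -3*7 = -21)
o(I) = (-21 + I)*(625 + I) (o(I) = (I + 625)*(I - 21) = (625 + I)*(-21 + I) = (-21 + I)*(625 + I))
113650/(-496578) + o(396)/(-203286) = 113650/(-496578) + (-13125 + 396**2 + 604*396)/(-203286) = 113650*(-1/496578) + (-13125 + 156816 + 239184)*(-1/203286) = -56825/248289 + 382875*(-1/203286) = -56825/248289 - 127625/67762 = -35538459275/16824559218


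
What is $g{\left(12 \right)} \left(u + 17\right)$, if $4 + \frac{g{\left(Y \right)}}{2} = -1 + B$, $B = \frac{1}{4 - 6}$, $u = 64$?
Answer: $-891$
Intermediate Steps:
$B = - \frac{1}{2}$ ($B = \frac{1}{-2} = - \frac{1}{2} \approx -0.5$)
$g{\left(Y \right)} = -11$ ($g{\left(Y \right)} = -8 + 2 \left(-1 - \frac{1}{2}\right) = -8 + 2 \left(- \frac{3}{2}\right) = -8 - 3 = -11$)
$g{\left(12 \right)} \left(u + 17\right) = - 11 \left(64 + 17\right) = \left(-11\right) 81 = -891$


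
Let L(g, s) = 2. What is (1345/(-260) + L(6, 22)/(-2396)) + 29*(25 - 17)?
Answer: 7065179/31148 ≈ 226.83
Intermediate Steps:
(1345/(-260) + L(6, 22)/(-2396)) + 29*(25 - 17) = (1345/(-260) + 2/(-2396)) + 29*(25 - 17) = (1345*(-1/260) + 2*(-1/2396)) + 29*8 = (-269/52 - 1/1198) + 232 = -161157/31148 + 232 = 7065179/31148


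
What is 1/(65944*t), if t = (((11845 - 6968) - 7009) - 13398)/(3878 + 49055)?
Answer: -52933/1024110320 ≈ -5.1687e-5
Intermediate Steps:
t = -15530/52933 (t = ((4877 - 7009) - 13398)/52933 = (-2132 - 13398)*(1/52933) = -15530*1/52933 = -15530/52933 ≈ -0.29339)
1/(65944*t) = 1/(65944*(-15530/52933)) = (1/65944)*(-52933/15530) = -52933/1024110320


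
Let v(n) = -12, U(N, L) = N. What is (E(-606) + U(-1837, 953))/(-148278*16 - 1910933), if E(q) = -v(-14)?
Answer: 1825/4283381 ≈ 0.00042607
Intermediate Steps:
E(q) = 12 (E(q) = -1*(-12) = 12)
(E(-606) + U(-1837, 953))/(-148278*16 - 1910933) = (12 - 1837)/(-148278*16 - 1910933) = -1825/(-2372448 - 1910933) = -1825/(-4283381) = -1825*(-1/4283381) = 1825/4283381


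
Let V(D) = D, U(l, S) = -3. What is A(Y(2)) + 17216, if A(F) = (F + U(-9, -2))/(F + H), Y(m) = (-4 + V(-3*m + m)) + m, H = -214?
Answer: 3787529/220 ≈ 17216.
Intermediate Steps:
Y(m) = -4 - m (Y(m) = (-4 + (-3*m + m)) + m = (-4 - 2*m) + m = -4 - m)
A(F) = (-3 + F)/(-214 + F) (A(F) = (F - 3)/(F - 214) = (-3 + F)/(-214 + F))
A(Y(2)) + 17216 = (-3 + (-4 - 1*2))/(-214 + (-4 - 1*2)) + 17216 = (-3 + (-4 - 2))/(-214 + (-4 - 2)) + 17216 = (-3 - 6)/(-214 - 6) + 17216 = -9/(-220) + 17216 = -1/220*(-9) + 17216 = 9/220 + 17216 = 3787529/220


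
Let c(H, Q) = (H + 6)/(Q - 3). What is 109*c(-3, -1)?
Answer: -327/4 ≈ -81.750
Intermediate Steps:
c(H, Q) = (6 + H)/(-3 + Q)
109*c(-3, -1) = 109*((6 - 3)/(-3 - 1)) = 109*(3/(-4)) = 109*(-¼*3) = 109*(-¾) = -327/4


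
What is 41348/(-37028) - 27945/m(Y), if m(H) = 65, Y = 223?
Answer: -51871754/120341 ≈ -431.04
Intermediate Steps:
41348/(-37028) - 27945/m(Y) = 41348/(-37028) - 27945/65 = 41348*(-1/37028) - 27945*1/65 = -10337/9257 - 5589/13 = -51871754/120341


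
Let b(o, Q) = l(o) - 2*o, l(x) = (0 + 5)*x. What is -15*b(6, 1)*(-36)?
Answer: 9720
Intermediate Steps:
l(x) = 5*x
b(o, Q) = 3*o (b(o, Q) = 5*o - 2*o = 3*o)
-15*b(6, 1)*(-36) = -45*6*(-36) = -15*18*(-36) = -270*(-36) = 9720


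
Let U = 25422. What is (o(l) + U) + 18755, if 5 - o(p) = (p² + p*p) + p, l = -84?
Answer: 30154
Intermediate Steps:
o(p) = 5 - p - 2*p² (o(p) = 5 - ((p² + p*p) + p) = 5 - ((p² + p²) + p) = 5 - (2*p² + p) = 5 - (p + 2*p²) = 5 + (-p - 2*p²) = 5 - p - 2*p²)
(o(l) + U) + 18755 = ((5 - 1*(-84) - 2*(-84)²) + 25422) + 18755 = ((5 + 84 - 2*7056) + 25422) + 18755 = ((5 + 84 - 14112) + 25422) + 18755 = (-14023 + 25422) + 18755 = 11399 + 18755 = 30154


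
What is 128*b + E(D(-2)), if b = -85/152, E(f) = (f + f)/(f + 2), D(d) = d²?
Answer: -4004/57 ≈ -70.246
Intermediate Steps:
E(f) = 2*f/(2 + f) (E(f) = (2*f)/(2 + f) = 2*f/(2 + f))
b = -85/152 (b = -85*1/152 = -85/152 ≈ -0.55921)
128*b + E(D(-2)) = 128*(-85/152) + 2*(-2)²/(2 + (-2)²) = -1360/19 + 2*4/(2 + 4) = -1360/19 + 2*4/6 = -1360/19 + 2*4*(⅙) = -1360/19 + 4/3 = -4004/57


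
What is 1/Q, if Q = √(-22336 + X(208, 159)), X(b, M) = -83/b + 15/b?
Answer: -2*I*√15099357/1161489 ≈ -0.006691*I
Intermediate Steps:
X(b, M) = -68/b
Q = I*√15099357/26 (Q = √(-22336 - 68/208) = √(-22336 - 68*1/208) = √(-22336 - 17/52) = √(-1161489/52) = I*√15099357/26 ≈ 149.45*I)
1/Q = 1/(I*√15099357/26) = -2*I*√15099357/1161489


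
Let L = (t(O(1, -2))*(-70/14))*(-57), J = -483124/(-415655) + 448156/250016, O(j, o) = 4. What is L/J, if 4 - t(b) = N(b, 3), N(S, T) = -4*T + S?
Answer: 88851942410400/76766753041 ≈ 1157.4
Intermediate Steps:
N(S, T) = S - 4*T
J = 76766753041/25980100120 (J = -483124*(-1/415655) + 448156*(1/250016) = 483124/415655 + 112039/62504 = 76766753041/25980100120 ≈ 2.9548)
t(b) = 16 - b (t(b) = 4 - (b - 4*3) = 4 - (b - 12) = 4 - (-12 + b) = 4 + (12 - b) = 16 - b)
L = 3420 (L = ((16 - 1*4)*(-70/14))*(-57) = ((16 - 4)*(-70*1/14))*(-57) = (12*(-5))*(-57) = -60*(-57) = 3420)
L/J = 3420/(76766753041/25980100120) = 3420*(25980100120/76766753041) = 88851942410400/76766753041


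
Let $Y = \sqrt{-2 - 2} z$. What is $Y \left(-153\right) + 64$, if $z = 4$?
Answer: $64 - 1224 i \approx 64.0 - 1224.0 i$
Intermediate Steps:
$Y = 8 i$ ($Y = \sqrt{-2 - 2} \cdot 4 = \sqrt{-4} \cdot 4 = 2 i 4 = 8 i \approx 8.0 i$)
$Y \left(-153\right) + 64 = 8 i \left(-153\right) + 64 = - 1224 i + 64 = 64 - 1224 i$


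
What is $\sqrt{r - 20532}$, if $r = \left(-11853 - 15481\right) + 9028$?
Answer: $i \sqrt{38838} \approx 197.07 i$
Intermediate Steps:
$r = -18306$ ($r = -27334 + 9028 = -18306$)
$\sqrt{r - 20532} = \sqrt{-18306 - 20532} = \sqrt{-38838} = i \sqrt{38838}$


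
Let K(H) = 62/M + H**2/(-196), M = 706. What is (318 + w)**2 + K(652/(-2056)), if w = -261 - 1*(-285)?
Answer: 2138009108149511/18279192848 ≈ 1.1696e+5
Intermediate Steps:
w = 24 (w = -261 + 285 = 24)
K(H) = 31/353 - H**2/196 (K(H) = 62/706 + H**2/(-196) = 62*(1/706) + H**2*(-1/196) = 31/353 - H**2/196)
(318 + w)**2 + K(652/(-2056)) = (318 + 24)**2 + (31/353 - (652/(-2056))**2/196) = 342**2 + (31/353 - (652*(-1/2056))**2/196) = 116964 + (31/353 - (-163/514)**2/196) = 116964 + (31/353 - 1/196*26569/264196) = 116964 + (31/353 - 26569/51782416) = 116964 + 1595876039/18279192848 = 2138009108149511/18279192848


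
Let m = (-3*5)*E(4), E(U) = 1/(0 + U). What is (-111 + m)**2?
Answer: 210681/16 ≈ 13168.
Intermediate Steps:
E(U) = 1/U
m = -15/4 (m = -3*5/4 = -15*1/4 = -15/4 ≈ -3.7500)
(-111 + m)**2 = (-111 - 15/4)**2 = (-459/4)**2 = 210681/16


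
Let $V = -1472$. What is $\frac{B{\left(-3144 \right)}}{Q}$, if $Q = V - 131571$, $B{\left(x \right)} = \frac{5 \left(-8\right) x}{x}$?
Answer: $\frac{40}{133043} \approx 0.00030065$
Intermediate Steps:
$B{\left(x \right)} = -40$ ($B{\left(x \right)} = \frac{\left(-40\right) x}{x} = -40$)
$Q = -133043$ ($Q = -1472 - 131571 = -133043$)
$\frac{B{\left(-3144 \right)}}{Q} = - \frac{40}{-133043} = \left(-40\right) \left(- \frac{1}{133043}\right) = \frac{40}{133043}$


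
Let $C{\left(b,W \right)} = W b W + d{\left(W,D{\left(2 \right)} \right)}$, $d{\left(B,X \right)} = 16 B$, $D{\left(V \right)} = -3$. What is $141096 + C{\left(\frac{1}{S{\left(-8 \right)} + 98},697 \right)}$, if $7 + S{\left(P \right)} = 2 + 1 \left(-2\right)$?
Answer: $\frac{14340377}{91} \approx 1.5759 \cdot 10^{5}$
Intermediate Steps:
$S{\left(P \right)} = -7$ ($S{\left(P \right)} = -7 + \left(2 + 1 \left(-2\right)\right) = -7 + \left(2 - 2\right) = -7 + 0 = -7$)
$C{\left(b,W \right)} = 16 W + b W^{2}$ ($C{\left(b,W \right)} = W b W + 16 W = b W^{2} + 16 W = 16 W + b W^{2}$)
$141096 + C{\left(\frac{1}{S{\left(-8 \right)} + 98},697 \right)} = 141096 + 697 \left(16 + \frac{697}{-7 + 98}\right) = 141096 + 697 \left(16 + \frac{697}{91}\right) = 141096 + 697 \cdot \frac{2153}{91} = 141096 + \frac{1500641}{91} = \frac{14340377}{91}$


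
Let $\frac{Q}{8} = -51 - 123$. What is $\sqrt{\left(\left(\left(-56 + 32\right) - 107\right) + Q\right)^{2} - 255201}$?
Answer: $2 \sqrt{516082} \approx 1436.8$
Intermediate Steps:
$Q = -1392$ ($Q = 8 \left(-51 - 123\right) = 8 \left(-174\right) = -1392$)
$\sqrt{\left(\left(\left(-56 + 32\right) - 107\right) + Q\right)^{2} - 255201} = \sqrt{\left(\left(\left(-56 + 32\right) - 107\right) - 1392\right)^{2} - 255201} = \sqrt{\left(\left(-24 - 107\right) - 1392\right)^{2} - 255201} = \sqrt{\left(-131 - 1392\right)^{2} - 255201} = \sqrt{\left(-1523\right)^{2} - 255201} = \sqrt{2319529 - 255201} = \sqrt{2064328} = 2 \sqrt{516082}$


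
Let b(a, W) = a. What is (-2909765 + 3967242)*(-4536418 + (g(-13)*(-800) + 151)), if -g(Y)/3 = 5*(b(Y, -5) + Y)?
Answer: -5126930842359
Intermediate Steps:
g(Y) = -30*Y (g(Y) = -15*(Y + Y) = -15*2*Y = -30*Y)
(-2909765 + 3967242)*(-4536418 + (g(-13)*(-800) + 151)) = (-2909765 + 3967242)*(-4536418 + (-30*(-13)*(-800) + 151)) = 1057477*(-4536418 + (390*(-800) + 151)) = 1057477*(-4536418 + (-312000 + 151)) = 1057477*(-4536418 - 311849) = 1057477*(-4848267) = -5126930842359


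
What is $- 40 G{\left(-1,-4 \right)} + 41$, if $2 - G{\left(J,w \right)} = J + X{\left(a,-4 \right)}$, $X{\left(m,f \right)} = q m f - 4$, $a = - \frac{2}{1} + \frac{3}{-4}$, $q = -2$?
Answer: $-1119$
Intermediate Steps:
$a = - \frac{11}{4}$ ($a = \left(-2\right) 1 + 3 \left(- \frac{1}{4}\right) = -2 - \frac{3}{4} = - \frac{11}{4} \approx -2.75$)
$X{\left(m,f \right)} = -4 - 2 f m$ ($X{\left(m,f \right)} = - 2 m f - 4 = - 2 f m - 4 = -4 - 2 f m$)
$G{\left(J,w \right)} = 28 - J$ ($G{\left(J,w \right)} = 2 - \left(J - \left(4 - -22\right)\right) = 2 - \left(J - 26\right) = 2 - \left(-26 + J\right) = 28 - J$)
$- 40 G{\left(-1,-4 \right)} + 41 = - 40 \left(28 - -1\right) + 41 = - 40 \left(28 + 1\right) + 41 = \left(-40\right) 29 + 41 = -1160 + 41 = -1119$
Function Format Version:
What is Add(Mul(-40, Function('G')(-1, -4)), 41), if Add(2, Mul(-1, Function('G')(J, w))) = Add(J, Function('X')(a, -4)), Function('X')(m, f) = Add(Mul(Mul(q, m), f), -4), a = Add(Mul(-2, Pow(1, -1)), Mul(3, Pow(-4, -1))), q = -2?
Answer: -1119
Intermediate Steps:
a = Rational(-11, 4) (a = Add(Mul(-2, 1), Mul(3, Rational(-1, 4))) = Add(-2, Rational(-3, 4)) = Rational(-11, 4) ≈ -2.7500)
Function('X')(m, f) = Add(-4, Mul(-2, f, m)) (Function('X')(m, f) = Add(Mul(Mul(-2, m), f), -4) = Add(Mul(-2, f, m), -4) = Add(-4, Mul(-2, f, m)))
Function('G')(J, w) = Add(28, Mul(-1, J)) (Function('G')(J, w) = Add(2, Mul(-1, Add(J, Add(-4, Mul(-2, -4, Rational(-11, 4)))))) = Add(2, Mul(-1, Add(J, Add(-4, -22)))) = Add(2, Mul(-1, Add(J, -26))) = Add(2, Mul(-1, Add(-26, J))) = Add(2, Add(26, Mul(-1, J))) = Add(28, Mul(-1, J)))
Add(Mul(-40, Function('G')(-1, -4)), 41) = Add(Mul(-40, Add(28, Mul(-1, -1))), 41) = Add(Mul(-40, Add(28, 1)), 41) = Add(Mul(-40, 29), 41) = Add(-1160, 41) = -1119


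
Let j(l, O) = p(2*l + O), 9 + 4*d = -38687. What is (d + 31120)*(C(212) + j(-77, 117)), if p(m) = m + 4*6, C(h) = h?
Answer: 4267754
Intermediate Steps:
d = -9674 (d = -9/4 + (¼)*(-38687) = -9/4 - 38687/4 = -9674)
p(m) = 24 + m (p(m) = m + 24 = 24 + m)
j(l, O) = 24 + O + 2*l (j(l, O) = 24 + (2*l + O) = 24 + (O + 2*l) = 24 + O + 2*l)
(d + 31120)*(C(212) + j(-77, 117)) = (-9674 + 31120)*(212 + (24 + 117 + 2*(-77))) = 21446*(212 + (24 + 117 - 154)) = 21446*(212 - 13) = 21446*199 = 4267754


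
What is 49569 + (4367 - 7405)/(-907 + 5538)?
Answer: 229551001/4631 ≈ 49568.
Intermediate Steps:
49569 + (4367 - 7405)/(-907 + 5538) = 49569 - 3038/4631 = 229551001/4631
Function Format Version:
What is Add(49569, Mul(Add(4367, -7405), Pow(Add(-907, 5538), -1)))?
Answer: Rational(229551001, 4631) ≈ 49568.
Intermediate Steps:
Add(49569, Mul(Add(4367, -7405), Pow(Add(-907, 5538), -1))) = Add(49569, Mul(-3038, Pow(4631, -1))) = Add(49569, Mul(-3038, Rational(1, 4631))) = Add(49569, Rational(-3038, 4631)) = Rational(229551001, 4631)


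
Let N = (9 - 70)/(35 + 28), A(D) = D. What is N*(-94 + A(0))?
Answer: 5734/63 ≈ 91.016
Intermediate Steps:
N = -61/63 ≈ -0.96825
N*(-94 + A(0)) = -61*(-94 + 0)/63 = -61/63*(-94) = 5734/63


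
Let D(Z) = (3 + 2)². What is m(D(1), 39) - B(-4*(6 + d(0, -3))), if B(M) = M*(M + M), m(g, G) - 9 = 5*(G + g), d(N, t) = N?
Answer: -823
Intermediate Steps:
D(Z) = 25 (D(Z) = 5² = 25)
m(g, G) = 9 + 5*G + 5*g (m(g, G) = 9 + 5*(G + g) = 9 + (5*G + 5*g) = 9 + 5*G + 5*g)
B(M) = 2*M² (B(M) = M*(2*M) = 2*M²)
m(D(1), 39) - B(-4*(6 + d(0, -3))) = (9 + 5*39 + 5*25) - 2*(-4*(6 + 0))² = (9 + 195 + 125) - 2*(-4*6)² = 329 - 2*(-24)² = 329 - 2*576 = 329 - 1*1152 = 329 - 1152 = -823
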